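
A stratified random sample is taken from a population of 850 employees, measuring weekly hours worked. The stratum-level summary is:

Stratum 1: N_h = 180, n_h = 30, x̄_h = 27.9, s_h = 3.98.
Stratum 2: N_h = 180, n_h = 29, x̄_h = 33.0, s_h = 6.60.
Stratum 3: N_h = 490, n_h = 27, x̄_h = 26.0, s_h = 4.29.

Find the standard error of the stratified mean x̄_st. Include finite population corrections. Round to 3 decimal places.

V̂(x̄_st) = Σ W_h² (1 − n_h/N_h) s_h²/n_h, with W_h = N_h/N and N = 850:
  stratum 1: (180/850)²·(1 − 30/180)·3.98²/30 = 0.019732
  stratum 2: (180/850)²·(1 − 29/180)·6.60²/29 = 0.0565069
  stratum 3: (490/850)²·(1 − 27/490)·4.29²/27 = 0.214038
V̂(x̄_st) = 0.290276
SE(x̄_st) = √0.290276 = 0.538773

SE(x̄_st) ≈ 0.539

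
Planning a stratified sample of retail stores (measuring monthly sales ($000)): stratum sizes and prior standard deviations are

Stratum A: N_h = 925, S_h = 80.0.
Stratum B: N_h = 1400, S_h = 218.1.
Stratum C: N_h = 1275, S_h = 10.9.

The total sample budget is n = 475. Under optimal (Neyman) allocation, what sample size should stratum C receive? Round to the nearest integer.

Neyman allocation: n_h = n · N_h S_h / Σ N_i S_i, with n = 475.
  stratum A: N_h·S_h = 925·80.0 = 74000.00
  stratum B: N_h·S_h = 1400·218.1 = 305340.00
  stratum C: N_h·S_h = 1275·10.9 = 13897.50
Σ N_h S_h = 393237.50
n for stratum C = 475·13897.50/393237.50 = 16.787 → 17

17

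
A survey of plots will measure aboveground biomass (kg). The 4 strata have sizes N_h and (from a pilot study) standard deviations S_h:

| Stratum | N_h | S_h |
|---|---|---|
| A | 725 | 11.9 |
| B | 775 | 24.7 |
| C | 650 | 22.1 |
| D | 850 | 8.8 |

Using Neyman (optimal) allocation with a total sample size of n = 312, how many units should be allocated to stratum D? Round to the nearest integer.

47

Neyman allocation: n_h = n · N_h S_h / Σ N_i S_i, with n = 312.
  stratum A: N_h·S_h = 725·11.9 = 8627.50
  stratum B: N_h·S_h = 775·24.7 = 19142.50
  stratum C: N_h·S_h = 650·22.1 = 14365.00
  stratum D: N_h·S_h = 850·8.8 = 7480.00
Σ N_h S_h = 49615.00
n for stratum D = 312·7480.00/49615.00 = 47.037 → 47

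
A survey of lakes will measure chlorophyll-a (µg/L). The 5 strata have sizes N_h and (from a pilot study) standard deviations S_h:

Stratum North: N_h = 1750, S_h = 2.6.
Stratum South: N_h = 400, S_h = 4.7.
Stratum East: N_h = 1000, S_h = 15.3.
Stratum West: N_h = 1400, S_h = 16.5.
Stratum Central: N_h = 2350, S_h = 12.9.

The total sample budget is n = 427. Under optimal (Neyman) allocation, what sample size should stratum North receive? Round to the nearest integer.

Neyman allocation: n_h = n · N_h S_h / Σ N_i S_i, with n = 427.
  stratum North: N_h·S_h = 1750·2.6 = 4550.00
  stratum South: N_h·S_h = 400·4.7 = 1880.00
  stratum East: N_h·S_h = 1000·15.3 = 15300.00
  stratum West: N_h·S_h = 1400·16.5 = 23100.00
  stratum Central: N_h·S_h = 2350·12.9 = 30315.00
Σ N_h S_h = 75145.00
n for stratum North = 427·4550.00/75145.00 = 25.855 → 26

26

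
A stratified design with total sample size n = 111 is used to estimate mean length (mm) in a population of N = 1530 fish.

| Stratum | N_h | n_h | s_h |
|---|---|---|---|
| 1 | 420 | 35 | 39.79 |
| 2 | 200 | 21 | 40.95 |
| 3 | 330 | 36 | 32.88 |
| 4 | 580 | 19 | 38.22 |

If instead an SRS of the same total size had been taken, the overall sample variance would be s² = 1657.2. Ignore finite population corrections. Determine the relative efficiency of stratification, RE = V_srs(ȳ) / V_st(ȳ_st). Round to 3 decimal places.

V̂(ȳ_st) = Σ W_h² s_h²/n_h, with W_h = N_h/N and N = 1530:
  stratum 1: (420/1530)²·39.79²/35 = 3.40875
  stratum 2: (200/1530)²·40.95²/21 = 1.36448
  stratum 3: (330/1530)²·32.88²/36 = 1.39703
  stratum 4: (580/1530)²·38.22²/19 = 11.0484
V_st = 17.2187
V_srs = s²/n = 1657.2/111 = 14.9297
Relative efficiency = V_srs / V_st = 14.9297/17.2187 = 0.8671

RE ≈ 0.867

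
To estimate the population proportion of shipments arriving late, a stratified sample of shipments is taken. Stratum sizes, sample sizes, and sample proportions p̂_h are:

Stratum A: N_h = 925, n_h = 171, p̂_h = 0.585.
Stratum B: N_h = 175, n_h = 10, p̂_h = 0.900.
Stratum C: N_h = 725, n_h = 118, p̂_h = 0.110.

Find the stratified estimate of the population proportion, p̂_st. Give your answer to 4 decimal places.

N = 1825; stratum weights W_h = N_h/N.
p̂_st = Σ W_h p̂_h = (925·0.585 + 175·0.900 + 725·0.110)/1825 = 0.42651

p̂_st ≈ 0.4265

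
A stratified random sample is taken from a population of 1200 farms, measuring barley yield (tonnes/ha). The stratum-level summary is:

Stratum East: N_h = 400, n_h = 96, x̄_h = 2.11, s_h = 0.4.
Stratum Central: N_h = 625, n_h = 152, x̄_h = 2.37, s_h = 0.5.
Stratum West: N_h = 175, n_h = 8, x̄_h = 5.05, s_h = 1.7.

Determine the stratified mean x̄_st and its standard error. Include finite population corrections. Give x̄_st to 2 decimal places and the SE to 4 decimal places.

x̄_st = Σ W_h x̄_h = (400·2.11 + 625·2.37 + 175·5.05)/1200 = 2.67417
V̂(x̄_st) = Σ W_h² (1 − n_h/N_h) s_h²/n_h, with W_h = N_h/N and N = 1200:
  stratum East: (400/1200)²·(1 − 96/400)·0.4²/96 = 0.000140741
  stratum Central: (625/1200)²·(1 − 152/625)·0.5²/152 = 0.000337656
  stratum West: (175/1200)²·(1 − 8/175)·1.7²/8 = 0.00733162
V̂(x̄_st) = 0.00781002
SE(x̄_st) = √0.00781002 = 0.0883743

x̄_st ≈ 2.67, SE ≈ 0.0884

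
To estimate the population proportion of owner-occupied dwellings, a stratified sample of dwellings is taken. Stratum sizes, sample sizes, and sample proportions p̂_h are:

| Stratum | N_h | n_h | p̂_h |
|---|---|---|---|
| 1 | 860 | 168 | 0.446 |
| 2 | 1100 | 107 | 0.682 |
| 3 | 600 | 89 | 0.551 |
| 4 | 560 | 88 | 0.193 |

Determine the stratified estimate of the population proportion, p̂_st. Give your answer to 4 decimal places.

p̂_st ≈ 0.5040

N = 3120; stratum weights W_h = N_h/N.
p̂_st = Σ W_h p̂_h = (860·0.446 + 1100·0.682 + 600·0.551 + 560·0.193)/3120 = 0.50399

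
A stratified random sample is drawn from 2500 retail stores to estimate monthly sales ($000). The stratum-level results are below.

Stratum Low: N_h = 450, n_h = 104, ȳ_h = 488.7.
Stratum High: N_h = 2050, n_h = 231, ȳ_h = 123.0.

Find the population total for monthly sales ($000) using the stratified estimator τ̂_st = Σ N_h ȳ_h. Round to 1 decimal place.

τ̂_st = Σ N_h ȳ_h = 450·488.7 + 2050·123.0 = 472065.0

τ̂_st ≈ 472065.0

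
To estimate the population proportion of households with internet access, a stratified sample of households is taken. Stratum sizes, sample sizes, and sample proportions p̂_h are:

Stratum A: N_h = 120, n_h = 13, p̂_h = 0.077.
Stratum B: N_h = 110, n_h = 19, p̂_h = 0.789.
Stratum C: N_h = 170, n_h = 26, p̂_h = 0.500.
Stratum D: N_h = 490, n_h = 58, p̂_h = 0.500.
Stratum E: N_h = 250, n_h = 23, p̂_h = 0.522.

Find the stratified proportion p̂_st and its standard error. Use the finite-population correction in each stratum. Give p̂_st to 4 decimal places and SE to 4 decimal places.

N = 1140; stratum weights W_h = N_h/N.
p̂_st = Σ W_h p̂_h = (120·0.077 + 110·0.789 + 170·0.500 + 490·0.500 + 250·0.522)/1140 = 0.48818
V̂(p̂_st) = Σ W_h² (1 − n_h/N_h) p̂_h(1−p̂_h)/(n_h−1):
  stratum A: (120/1140)²·(1 − 13/120)·0.077·0.923/12 = 5.85149e-05
  stratum B: (110/1140)²·(1 − 19/110)·0.789·0.211/18 = 7.12379e-05
  stratum C: (170/1140)²·(1 − 26/170)·0.500·0.500/25 = 0.000188366
  stratum D: (490/1140)²·(1 − 58/490)·0.500·0.500/57 = 0.00071439
  stratum E: (250/1140)²·(1 − 23/250)·0.522·0.478/22 = 0.000495258
V̂(p̂_st) = 0.00152777; SE = √V̂ = 0.0390867

p̂_st ≈ 0.4882, SE ≈ 0.0391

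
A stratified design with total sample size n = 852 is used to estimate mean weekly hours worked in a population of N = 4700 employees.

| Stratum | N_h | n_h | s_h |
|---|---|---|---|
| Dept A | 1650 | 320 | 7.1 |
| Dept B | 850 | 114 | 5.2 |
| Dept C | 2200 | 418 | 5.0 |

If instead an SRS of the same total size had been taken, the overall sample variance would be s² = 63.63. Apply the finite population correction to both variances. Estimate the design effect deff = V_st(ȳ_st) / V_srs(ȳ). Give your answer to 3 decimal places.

deff ≈ 0.539

V̂(ȳ_st) = Σ W_h² (1 − n_h/N_h) s_h²/n_h, with W_h = N_h/N and N = 4700:
  stratum Dept A: (1650/4700)²·(1 − 320/1650)·7.1²/320 = 0.0156497
  stratum Dept B: (850/4700)²·(1 − 114/850)·5.2²/114 = 0.00671743
  stratum Dept C: (2200/4700)²·(1 − 418/2200)·5.0²/418 = 0.0106145
V_st = 0.0329816
V_srs = (1 − 852/4700)·63.63/852 = 0.0611448
deff = V_st / V_srs = 0.0329816/0.0611448 = 0.5394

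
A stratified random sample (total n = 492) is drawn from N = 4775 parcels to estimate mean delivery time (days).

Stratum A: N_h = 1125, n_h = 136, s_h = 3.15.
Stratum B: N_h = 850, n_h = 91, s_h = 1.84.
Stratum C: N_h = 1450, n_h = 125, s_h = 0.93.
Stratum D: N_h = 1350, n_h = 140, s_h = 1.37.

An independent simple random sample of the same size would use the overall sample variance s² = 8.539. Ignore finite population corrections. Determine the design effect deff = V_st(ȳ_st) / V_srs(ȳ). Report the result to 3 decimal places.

V̂(ȳ_st) = Σ W_h² s_h²/n_h, with W_h = N_h/N and N = 4775:
  stratum A: (1125/4775)²·3.15²/136 = 0.00404986
  stratum B: (850/4775)²·1.84²/91 = 0.00117892
  stratum C: (1450/4775)²·0.93²/125 = 0.000638036
  stratum D: (1350/4775)²·1.37²/140 = 0.0010716
V_st = 0.00693843
V_srs = s²/n = 8.539/492 = 0.0173557
deff = V_st / V_srs = 0.00693843/0.0173557 = 0.3998

deff ≈ 0.400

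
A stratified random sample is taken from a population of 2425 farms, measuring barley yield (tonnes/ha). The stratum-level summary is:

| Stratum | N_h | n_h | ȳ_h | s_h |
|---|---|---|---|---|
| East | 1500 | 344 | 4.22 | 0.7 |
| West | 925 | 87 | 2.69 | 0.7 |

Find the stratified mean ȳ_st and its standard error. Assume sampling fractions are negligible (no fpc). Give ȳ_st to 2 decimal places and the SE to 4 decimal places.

ȳ_st = Σ W_h ȳ_h = (1500·4.22 + 925·2.69)/2425 = 3.63639
V̂(ȳ_st) = Σ W_h² s_h²/n_h, with W_h = N_h/N and N = 2425:
  stratum East: (1500/2425)²·0.7²/344 = 0.000545
  stratum West: (925/2425)²·0.7²/87 = 0.000819477
V̂(ȳ_st) = 0.00136448
SE(ȳ_st) = √0.00136448 = 0.0369388

ȳ_st ≈ 3.64, SE ≈ 0.0369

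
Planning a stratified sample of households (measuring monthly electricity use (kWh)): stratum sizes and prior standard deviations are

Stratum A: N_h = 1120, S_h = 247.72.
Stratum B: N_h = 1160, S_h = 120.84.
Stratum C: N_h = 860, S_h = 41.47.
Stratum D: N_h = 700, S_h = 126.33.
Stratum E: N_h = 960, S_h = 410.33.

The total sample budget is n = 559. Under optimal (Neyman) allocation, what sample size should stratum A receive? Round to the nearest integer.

166

Neyman allocation: n_h = n · N_h S_h / Σ N_i S_i, with n = 559.
  stratum A: N_h·S_h = 1120·247.72 = 277446.40
  stratum B: N_h·S_h = 1160·120.84 = 140174.40
  stratum C: N_h·S_h = 860·41.47 = 35664.20
  stratum D: N_h·S_h = 700·126.33 = 88431.00
  stratum E: N_h·S_h = 960·410.33 = 393916.80
Σ N_h S_h = 935632.80
n for stratum A = 559·277446.40/935632.80 = 165.762 → 166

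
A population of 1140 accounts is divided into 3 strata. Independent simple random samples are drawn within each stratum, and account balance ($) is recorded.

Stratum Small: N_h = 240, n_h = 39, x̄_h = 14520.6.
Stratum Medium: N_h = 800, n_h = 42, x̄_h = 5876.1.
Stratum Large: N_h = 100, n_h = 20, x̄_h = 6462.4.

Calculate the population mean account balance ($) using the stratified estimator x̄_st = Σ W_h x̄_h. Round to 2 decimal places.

x̄_st ≈ 7747.42

N = Σ N_h = 1140. Stratum weights W_h = N_h/N.
x̄_st = (240·14520.6 + 800·5876.1 + 100·6462.4) / 1140 = 7747.4246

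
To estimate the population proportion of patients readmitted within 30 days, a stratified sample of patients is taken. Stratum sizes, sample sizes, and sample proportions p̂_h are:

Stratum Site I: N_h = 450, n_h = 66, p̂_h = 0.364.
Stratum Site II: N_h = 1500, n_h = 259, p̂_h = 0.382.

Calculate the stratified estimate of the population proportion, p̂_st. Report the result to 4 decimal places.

p̂_st ≈ 0.3778

N = 1950; stratum weights W_h = N_h/N.
p̂_st = Σ W_h p̂_h = (450·0.364 + 1500·0.382)/1950 = 0.37785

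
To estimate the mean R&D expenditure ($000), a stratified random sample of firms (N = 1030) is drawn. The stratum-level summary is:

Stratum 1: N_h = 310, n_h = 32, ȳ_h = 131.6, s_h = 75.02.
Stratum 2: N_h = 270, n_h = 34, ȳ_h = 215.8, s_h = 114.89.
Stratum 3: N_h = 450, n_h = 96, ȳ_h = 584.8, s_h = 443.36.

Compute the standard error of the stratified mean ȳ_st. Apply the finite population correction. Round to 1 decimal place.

SE(ȳ_st) ≈ 18.6

V̂(ȳ_st) = Σ W_h² (1 − n_h/N_h) s_h²/n_h, with W_h = N_h/N and N = 1030:
  stratum 1: (310/1030)²·(1 − 32/310)·75.02²/32 = 14.2868
  stratum 2: (270/1030)²·(1 − 34/270)·114.89²/34 = 23.3178
  stratum 3: (450/1030)²·(1 − 96/450)·443.36²/96 = 307.456
V̂(ȳ_st) = 345.061
SE(ȳ_st) = √345.061 = 18.5758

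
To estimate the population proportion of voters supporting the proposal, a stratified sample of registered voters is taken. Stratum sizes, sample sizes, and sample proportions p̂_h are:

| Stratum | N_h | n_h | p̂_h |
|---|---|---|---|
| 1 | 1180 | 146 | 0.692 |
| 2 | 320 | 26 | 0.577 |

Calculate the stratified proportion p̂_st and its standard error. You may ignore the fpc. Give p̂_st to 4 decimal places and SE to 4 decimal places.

p̂_st ≈ 0.6675, SE ≈ 0.0368

N = 1500; stratum weights W_h = N_h/N.
p̂_st = Σ W_h p̂_h = (1180·0.692 + 320·0.577)/1500 = 0.66747
V̂(p̂_st) = Σ W_h² p̂_h(1−p̂_h)/(n_h−1):
  stratum 1: (1180/1500)²·0.692·0.308/145 = 0.000909642
  stratum 2: (320/1500)²·0.577·0.423/25 = 0.000444318
V̂(p̂_st) = 0.00135396; SE = √V̂ = 0.0367962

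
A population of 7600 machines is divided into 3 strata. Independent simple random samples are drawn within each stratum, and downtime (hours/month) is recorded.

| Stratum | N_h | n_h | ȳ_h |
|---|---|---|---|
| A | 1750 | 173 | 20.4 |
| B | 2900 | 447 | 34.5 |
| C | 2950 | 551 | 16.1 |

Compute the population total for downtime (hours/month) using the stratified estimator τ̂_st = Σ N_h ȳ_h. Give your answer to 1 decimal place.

τ̂_st ≈ 183245.0

τ̂_st = Σ N_h ȳ_h = 1750·20.4 + 2900·34.5 + 2950·16.1 = 183245.0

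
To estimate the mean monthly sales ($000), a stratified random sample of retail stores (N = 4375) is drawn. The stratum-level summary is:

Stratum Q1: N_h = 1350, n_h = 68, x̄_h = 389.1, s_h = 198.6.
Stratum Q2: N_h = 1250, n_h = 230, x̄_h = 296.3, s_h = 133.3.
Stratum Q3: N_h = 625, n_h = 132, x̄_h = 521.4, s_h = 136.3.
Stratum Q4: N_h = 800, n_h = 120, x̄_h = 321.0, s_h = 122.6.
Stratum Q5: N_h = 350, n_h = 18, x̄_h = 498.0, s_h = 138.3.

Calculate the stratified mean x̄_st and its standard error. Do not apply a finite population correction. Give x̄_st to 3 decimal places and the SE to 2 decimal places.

x̄_st = Σ W_h x̄_h = (1350·389.1 + 1250·296.3 + 625·521.4 + 800·321.0 + 350·498.0)/4375 = 377.74514
V̂(x̄_st) = Σ W_h² s_h²/n_h, with W_h = N_h/N and N = 4375:
  stratum Q1: (1350/4375)²·198.6²/68 = 55.2282
  stratum Q2: (1250/4375)²·133.3²/230 = 6.30662
  stratum Q3: (625/4375)²·136.3²/132 = 2.87225
  stratum Q4: (800/4375)²·122.6²/120 = 4.18816
  stratum Q5: (350/4375)²·138.3²/18 = 6.80067
V̂(x̄_st) = 75.3959
SE(x̄_st) = √75.3959 = 8.68308

x̄_st ≈ 377.745, SE ≈ 8.68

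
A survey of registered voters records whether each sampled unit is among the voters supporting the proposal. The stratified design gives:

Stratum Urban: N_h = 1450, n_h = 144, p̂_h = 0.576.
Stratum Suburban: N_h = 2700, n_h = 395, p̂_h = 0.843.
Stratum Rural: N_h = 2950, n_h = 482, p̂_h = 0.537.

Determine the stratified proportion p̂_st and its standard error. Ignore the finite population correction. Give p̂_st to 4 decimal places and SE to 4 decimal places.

p̂_st ≈ 0.6613, SE ≈ 0.0145

N = 7100; stratum weights W_h = N_h/N.
p̂_st = Σ W_h p̂_h = (1450·0.576 + 2700·0.843 + 2950·0.537)/7100 = 0.66133
V̂(p̂_st) = Σ W_h² p̂_h(1−p̂_h)/(n_h−1):
  stratum Urban: (1450/7100)²·0.576·0.424/143 = 7.12314e-05
  stratum Suburban: (2700/7100)²·0.843·0.157/394 = 4.85782e-05
  stratum Rural: (2950/7100)²·0.537·0.463/481 = 8.92355e-05
V̂(p̂_st) = 0.000209045; SE = √V̂ = 0.0144584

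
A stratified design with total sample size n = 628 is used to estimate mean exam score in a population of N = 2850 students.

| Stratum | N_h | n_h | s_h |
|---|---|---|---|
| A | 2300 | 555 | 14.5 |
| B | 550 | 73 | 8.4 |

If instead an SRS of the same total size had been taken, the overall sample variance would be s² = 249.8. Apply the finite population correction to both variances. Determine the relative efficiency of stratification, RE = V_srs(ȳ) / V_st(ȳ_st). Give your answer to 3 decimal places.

V̂(ȳ_st) = Σ W_h² (1 − n_h/N_h) s_h²/n_h, with W_h = N_h/N and N = 2850:
  stratum A: (2300/2850)²·(1 − 555/2300)·14.5²/555 = 0.187187
  stratum B: (550/2850)²·(1 − 73/550)·8.4²/73 = 0.0312196
V_st = 0.218407
V_srs = (1 − 628/2850)·249.8/628 = 0.310122
Relative efficiency = V_srs / V_st = 0.310122/0.218407 = 1.4199

RE ≈ 1.420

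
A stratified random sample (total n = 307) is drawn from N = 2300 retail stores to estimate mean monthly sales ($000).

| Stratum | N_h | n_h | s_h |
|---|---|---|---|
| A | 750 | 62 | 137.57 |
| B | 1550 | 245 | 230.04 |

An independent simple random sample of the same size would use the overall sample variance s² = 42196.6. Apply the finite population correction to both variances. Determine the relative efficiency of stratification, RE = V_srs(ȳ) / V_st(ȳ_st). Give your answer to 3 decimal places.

RE ≈ 1.060

V̂(ȳ_st) = Σ W_h² (1 − n_h/N_h) s_h²/n_h, with W_h = N_h/N and N = 2300:
  stratum A: (750/2300)²·(1 − 62/750)·137.57²/62 = 29.7749
  stratum B: (1550/2300)²·(1 − 245/1550)·230.04²/245 = 82.5899
V_st = 112.365
V_srs = (1 − 307/2300)·42196.6/307 = 119.102
Relative efficiency = V_srs / V_st = 119.102/112.365 = 1.0600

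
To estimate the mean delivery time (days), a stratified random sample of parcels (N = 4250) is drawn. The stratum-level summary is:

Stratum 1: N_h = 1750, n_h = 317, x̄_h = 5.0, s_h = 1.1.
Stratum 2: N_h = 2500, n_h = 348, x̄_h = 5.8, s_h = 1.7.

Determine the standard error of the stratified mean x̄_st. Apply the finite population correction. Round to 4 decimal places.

V̂(x̄_st) = Σ W_h² (1 − n_h/N_h) s_h²/n_h, with W_h = N_h/N and N = 4250:
  stratum 1: (1750/4250)²·(1 − 317/1750)·1.1²/317 = 0.000529947
  stratum 2: (2500/4250)²·(1 − 348/2500)·1.7²/348 = 0.00247356
V̂(x̄_st) = 0.00300351
SE(x̄_st) = √0.00300351 = 0.0548043

SE(x̄_st) ≈ 0.0548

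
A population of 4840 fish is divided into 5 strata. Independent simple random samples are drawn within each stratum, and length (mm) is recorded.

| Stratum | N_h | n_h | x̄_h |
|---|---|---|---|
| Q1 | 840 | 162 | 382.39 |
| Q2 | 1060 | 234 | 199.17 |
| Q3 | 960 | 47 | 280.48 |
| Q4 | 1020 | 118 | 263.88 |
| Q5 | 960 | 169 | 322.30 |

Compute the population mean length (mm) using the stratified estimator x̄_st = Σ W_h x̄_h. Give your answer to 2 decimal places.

x̄_st ≈ 285.16

N = Σ N_h = 4840. Stratum weights W_h = N_h/N.
x̄_st = (840·382.39 + 1060·199.17 + 960·280.48 + 1020·263.88 + 960·322.30) / 4840 = 285.1558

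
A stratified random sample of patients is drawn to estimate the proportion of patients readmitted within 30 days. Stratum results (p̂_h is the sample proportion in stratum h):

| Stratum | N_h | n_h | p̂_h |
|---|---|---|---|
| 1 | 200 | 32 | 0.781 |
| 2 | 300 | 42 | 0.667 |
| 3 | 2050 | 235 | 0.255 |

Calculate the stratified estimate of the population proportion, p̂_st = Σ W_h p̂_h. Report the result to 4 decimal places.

N = 2550; stratum weights W_h = N_h/N.
p̂_st = Σ W_h p̂_h = (200·0.781 + 300·0.667 + 2050·0.255)/2550 = 0.34473

p̂_st ≈ 0.3447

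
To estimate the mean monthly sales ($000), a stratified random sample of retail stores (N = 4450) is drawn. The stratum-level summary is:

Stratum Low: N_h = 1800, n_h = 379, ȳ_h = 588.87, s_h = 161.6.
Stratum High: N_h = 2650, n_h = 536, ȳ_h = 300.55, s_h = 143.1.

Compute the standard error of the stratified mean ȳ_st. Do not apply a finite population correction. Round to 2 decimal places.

V̂(ȳ_st) = Σ W_h² s_h²/n_h, with W_h = N_h/N and N = 4450:
  stratum Low: (1800/4450)²·161.6²/379 = 11.2738
  stratum High: (2650/4450)²·143.1²/536 = 13.5483
V̂(ȳ_st) = 24.8221
SE(ȳ_st) = √24.8221 = 4.98218

SE(ȳ_st) ≈ 4.98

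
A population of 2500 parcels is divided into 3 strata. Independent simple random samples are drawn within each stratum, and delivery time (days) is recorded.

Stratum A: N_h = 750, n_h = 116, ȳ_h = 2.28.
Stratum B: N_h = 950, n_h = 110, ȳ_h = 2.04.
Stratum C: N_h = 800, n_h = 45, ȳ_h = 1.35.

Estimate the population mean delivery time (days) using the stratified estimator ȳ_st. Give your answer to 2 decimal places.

N = Σ N_h = 2500. Stratum weights W_h = N_h/N.
ȳ_st = (750·2.28 + 950·2.04 + 800·1.35) / 2500 = 1.8912

ȳ_st ≈ 1.89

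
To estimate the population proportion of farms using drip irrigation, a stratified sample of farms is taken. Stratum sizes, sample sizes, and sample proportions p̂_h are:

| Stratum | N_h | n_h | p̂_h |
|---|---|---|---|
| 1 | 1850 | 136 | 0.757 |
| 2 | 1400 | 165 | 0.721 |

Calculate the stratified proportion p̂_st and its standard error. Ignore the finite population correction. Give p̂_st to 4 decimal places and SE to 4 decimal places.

p̂_st ≈ 0.7415, SE ≈ 0.0259

N = 3250; stratum weights W_h = N_h/N.
p̂_st = Σ W_h p̂_h = (1850·0.757 + 1400·0.721)/3250 = 0.74149
V̂(p̂_st) = Σ W_h² p̂_h(1−p̂_h)/(n_h−1):
  stratum 1: (1850/3250)²·0.757·0.243/135 = 0.000441515
  stratum 2: (1400/3250)²·0.721·0.279/164 = 0.000227607
V̂(p̂_st) = 0.000669121; SE = √V̂ = 0.0258674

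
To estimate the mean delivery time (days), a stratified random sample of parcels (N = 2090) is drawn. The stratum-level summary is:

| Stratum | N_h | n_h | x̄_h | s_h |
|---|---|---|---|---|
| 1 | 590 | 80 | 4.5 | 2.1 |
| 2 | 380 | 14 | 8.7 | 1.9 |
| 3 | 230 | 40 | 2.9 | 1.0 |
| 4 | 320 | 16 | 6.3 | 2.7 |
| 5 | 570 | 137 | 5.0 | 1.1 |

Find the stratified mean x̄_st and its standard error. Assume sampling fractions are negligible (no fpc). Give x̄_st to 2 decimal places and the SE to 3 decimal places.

x̄_st = Σ W_h x̄_h = (590·4.5 + 380·8.7 + 230·2.9 + 320·6.3 + 570·5.0)/2090 = 5.49952
V̂(x̄_st) = Σ W_h² s_h²/n_h, with W_h = N_h/N and N = 2090:
  stratum 1: (590/2090)²·2.1²/80 = 0.00439299
  stratum 2: (380/2090)²·1.9²/14 = 0.0085242
  stratum 3: (230/2090)²·1.0²/40 = 0.000302763
  stratum 4: (320/2090)²·2.7²/16 = 0.0106811
  stratum 5: (570/2090)²·1.1²/137 = 0.000656934
V̂(x̄_st) = 0.024558
SE(x̄_st) = √0.024558 = 0.15671

x̄_st ≈ 5.50, SE ≈ 0.157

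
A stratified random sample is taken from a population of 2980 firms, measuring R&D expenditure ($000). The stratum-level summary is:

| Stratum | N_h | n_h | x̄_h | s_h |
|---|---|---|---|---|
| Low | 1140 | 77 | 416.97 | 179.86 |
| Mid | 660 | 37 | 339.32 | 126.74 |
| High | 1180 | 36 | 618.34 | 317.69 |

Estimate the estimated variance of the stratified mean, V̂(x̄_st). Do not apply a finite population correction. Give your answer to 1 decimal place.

V̂(x̄_st) = Σ W_h² s_h²/n_h, with W_h = N_h/N and N = 2980:
  stratum Low: (1140/2980)²·179.86²/77 = 61.4831
  stratum Mid: (660/2980)²·126.74²/37 = 21.2952
  stratum High: (1180/2980)²·317.69²/36 = 439.578
V̂(x̄_st) = 522.356

V̂(x̄_st) ≈ 522.4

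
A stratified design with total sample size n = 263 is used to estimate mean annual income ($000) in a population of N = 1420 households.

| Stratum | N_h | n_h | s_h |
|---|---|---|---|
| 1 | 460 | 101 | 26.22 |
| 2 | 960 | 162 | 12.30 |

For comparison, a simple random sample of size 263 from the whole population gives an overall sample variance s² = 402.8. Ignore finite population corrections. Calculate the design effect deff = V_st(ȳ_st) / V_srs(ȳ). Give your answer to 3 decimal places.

deff ≈ 0.745

V̂(ȳ_st) = Σ W_h² s_h²/n_h, with W_h = N_h/N and N = 1420:
  stratum 1: (460/1420)²·26.22²/101 = 0.714304
  stratum 2: (960/1420)²·12.30²/162 = 0.426836
V_st = 1.14114
V_srs = s²/n = 402.8/263 = 1.53156
deff = V_st / V_srs = 1.14114/1.53156 = 0.7451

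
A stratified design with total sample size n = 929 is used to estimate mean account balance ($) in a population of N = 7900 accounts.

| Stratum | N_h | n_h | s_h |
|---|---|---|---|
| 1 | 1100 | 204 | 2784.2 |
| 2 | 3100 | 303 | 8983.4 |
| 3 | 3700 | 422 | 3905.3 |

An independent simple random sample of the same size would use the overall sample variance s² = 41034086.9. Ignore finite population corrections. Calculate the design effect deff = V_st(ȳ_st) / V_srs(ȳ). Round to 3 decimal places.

deff ≈ 1.125

V̂(ȳ_st) = Σ W_h² s_h²/n_h, with W_h = N_h/N and N = 7900:
  stratum 1: (1100/7900)²·2784.2²/204 = 736.719
  stratum 2: (3100/7900)²·8983.4²/303 = 41011.7
  stratum 3: (3700/7900)²·3905.3²/422 = 7927.67
V_st = 49676.1
V_srs = s²/n = 41034086.9/929 = 44170.2
deff = V_st / V_srs = 49676.1/44170.2 = 1.1247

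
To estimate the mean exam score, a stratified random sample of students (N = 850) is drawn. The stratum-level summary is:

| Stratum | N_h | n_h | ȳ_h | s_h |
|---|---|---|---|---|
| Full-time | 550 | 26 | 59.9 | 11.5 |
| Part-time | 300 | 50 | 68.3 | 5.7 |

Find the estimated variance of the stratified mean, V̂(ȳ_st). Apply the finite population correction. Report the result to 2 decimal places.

V̂(ȳ_st) ≈ 2.10

V̂(ȳ_st) = Σ W_h² (1 − n_h/N_h) s_h²/n_h, with W_h = N_h/N and N = 850:
  stratum Full-time: (550/850)²·(1 − 26/550)·11.5²/26 = 2.02898
  stratum Part-time: (300/850)²·(1 − 50/300)·5.7²/50 = 0.0674533
V̂(ȳ_st) = 2.09644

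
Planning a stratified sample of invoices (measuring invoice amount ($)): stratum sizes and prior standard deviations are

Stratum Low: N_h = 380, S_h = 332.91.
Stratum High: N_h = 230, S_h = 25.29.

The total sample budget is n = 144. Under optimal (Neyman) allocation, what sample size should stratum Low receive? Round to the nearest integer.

138

Neyman allocation: n_h = n · N_h S_h / Σ N_i S_i, with n = 144.
  stratum Low: N_h·S_h = 380·332.91 = 126505.80
  stratum High: N_h·S_h = 230·25.29 = 5816.70
Σ N_h S_h = 132322.50
n for stratum Low = 144·126505.80/132322.50 = 137.670 → 138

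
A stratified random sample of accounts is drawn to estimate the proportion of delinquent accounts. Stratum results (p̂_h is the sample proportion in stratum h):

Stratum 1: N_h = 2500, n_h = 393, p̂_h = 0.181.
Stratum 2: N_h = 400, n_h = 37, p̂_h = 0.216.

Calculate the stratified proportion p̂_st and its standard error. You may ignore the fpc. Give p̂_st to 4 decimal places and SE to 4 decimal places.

N = 2900; stratum weights W_h = N_h/N.
p̂_st = Σ W_h p̂_h = (2500·0.181 + 400·0.216)/2900 = 0.18583
V̂(p̂_st) = Σ W_h² p̂_h(1−p̂_h)/(n_h−1):
  stratum 1: (2500/2900)²·0.181·0.819/392 = 0.000281035
  stratum 2: (400/2900)²·0.216·0.784/36 = 8.94935e-05
V̂(p̂_st) = 0.000370528; SE = √V̂ = 0.0192491

p̂_st ≈ 0.1858, SE ≈ 0.0192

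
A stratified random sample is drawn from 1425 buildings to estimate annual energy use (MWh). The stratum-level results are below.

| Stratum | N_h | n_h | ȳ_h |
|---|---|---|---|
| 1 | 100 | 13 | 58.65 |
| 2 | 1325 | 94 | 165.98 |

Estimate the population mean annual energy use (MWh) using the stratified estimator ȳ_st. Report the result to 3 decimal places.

N = Σ N_h = 1425. Stratum weights W_h = N_h/N.
ȳ_st = (100·58.65 + 1325·165.98) / 1425 = 158.44807

ȳ_st ≈ 158.448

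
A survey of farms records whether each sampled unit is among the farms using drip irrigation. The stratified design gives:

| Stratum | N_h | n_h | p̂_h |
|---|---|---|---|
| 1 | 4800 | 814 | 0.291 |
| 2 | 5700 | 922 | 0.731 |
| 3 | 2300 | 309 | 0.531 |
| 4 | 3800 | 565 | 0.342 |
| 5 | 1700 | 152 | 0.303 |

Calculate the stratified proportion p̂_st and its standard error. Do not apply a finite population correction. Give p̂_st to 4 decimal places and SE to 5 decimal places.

N = 18300; stratum weights W_h = N_h/N.
p̂_st = Σ W_h p̂_h = (4800·0.291 + 5700·0.731 + 2300·0.531 + 3800·0.342 + 1700·0.303)/18300 = 0.46992
V̂(p̂_st) = Σ W_h² p̂_h(1−p̂_h)/(n_h−1):
  stratum 1: (4800/18300)²·0.291·0.709/813 = 1.74594e-05
  stratum 2: (5700/18300)²·0.731·0.269/921 = 2.07137e-05
  stratum 3: (2300/18300)²·0.531·0.469/308 = 1.27723e-05
  stratum 4: (3800/18300)²·0.342·0.658/564 = 1.72043e-05
  stratum 5: (1700/18300)²·0.303·0.697/151 = 1.20696e-05
V̂(p̂_st) = 8.02194e-05; SE = √V̂ = 0.00895653

p̂_st ≈ 0.4699, SE ≈ 0.00896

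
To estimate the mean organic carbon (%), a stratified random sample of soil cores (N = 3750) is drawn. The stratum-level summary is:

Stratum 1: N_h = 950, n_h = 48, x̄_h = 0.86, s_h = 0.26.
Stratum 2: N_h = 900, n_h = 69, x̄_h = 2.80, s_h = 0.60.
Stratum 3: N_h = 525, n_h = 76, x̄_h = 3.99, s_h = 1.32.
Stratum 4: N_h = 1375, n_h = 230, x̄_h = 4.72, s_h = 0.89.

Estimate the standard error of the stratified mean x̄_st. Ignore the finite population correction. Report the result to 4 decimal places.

SE(x̄_st) ≈ 0.0361

V̂(x̄_st) = Σ W_h² s_h²/n_h, with W_h = N_h/N and N = 3750:
  stratum 1: (950/3750)²·0.26²/48 = 9.03837e-05
  stratum 2: (900/3750)²·0.60²/69 = 0.000300522
  stratum 3: (525/3750)²·1.32²/76 = 0.000449356
  stratum 4: (1375/3750)²·0.89²/230 = 0.000463015
V̂(x̄_st) = 0.00130328
SE(x̄_st) = √0.00130328 = 0.0361009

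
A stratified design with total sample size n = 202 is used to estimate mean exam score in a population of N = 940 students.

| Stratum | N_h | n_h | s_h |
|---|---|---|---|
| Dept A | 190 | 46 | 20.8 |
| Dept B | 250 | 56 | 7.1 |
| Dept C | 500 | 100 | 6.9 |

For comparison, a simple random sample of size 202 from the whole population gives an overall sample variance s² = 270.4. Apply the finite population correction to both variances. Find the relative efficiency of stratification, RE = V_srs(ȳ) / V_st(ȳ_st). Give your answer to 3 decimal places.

RE ≈ 2.344

V̂(ȳ_st) = Σ W_h² (1 − n_h/N_h) s_h²/n_h, with W_h = N_h/N and N = 940:
  stratum Dept A: (190/940)²·(1 − 46/190)·20.8²/46 = 0.291225
  stratum Dept B: (250/940)²·(1 − 56/250)·7.1²/56 = 0.04941
  stratum Dept C: (500/940)²·(1 − 100/500)·6.9²/100 = 0.107764
V_st = 0.448399
V_srs = (1 − 202/940)·270.4/202 = 1.05095
Relative efficiency = V_srs / V_st = 1.05095/0.448399 = 2.3438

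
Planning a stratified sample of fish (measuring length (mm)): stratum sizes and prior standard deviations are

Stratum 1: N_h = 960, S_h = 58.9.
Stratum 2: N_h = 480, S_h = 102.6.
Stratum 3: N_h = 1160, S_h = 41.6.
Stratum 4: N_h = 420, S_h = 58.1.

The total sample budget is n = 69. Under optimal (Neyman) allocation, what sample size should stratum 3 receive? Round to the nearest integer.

Neyman allocation: n_h = n · N_h S_h / Σ N_i S_i, with n = 69.
  stratum 1: N_h·S_h = 960·58.9 = 56544.00
  stratum 2: N_h·S_h = 480·102.6 = 49248.00
  stratum 3: N_h·S_h = 1160·41.6 = 48256.00
  stratum 4: N_h·S_h = 420·58.1 = 24402.00
Σ N_h S_h = 178450.00
n for stratum 3 = 69·48256.00/178450.00 = 18.659 → 19

19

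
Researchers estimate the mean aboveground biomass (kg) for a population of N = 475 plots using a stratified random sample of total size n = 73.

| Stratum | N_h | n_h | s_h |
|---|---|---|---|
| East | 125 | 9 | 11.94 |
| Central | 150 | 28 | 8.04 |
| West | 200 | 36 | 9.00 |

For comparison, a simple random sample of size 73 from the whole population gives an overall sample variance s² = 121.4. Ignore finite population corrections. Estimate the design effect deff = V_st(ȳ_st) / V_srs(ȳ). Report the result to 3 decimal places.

V̂(ȳ_st) = Σ W_h² s_h²/n_h, with W_h = N_h/N and N = 475:
  stratum East: (125/475)²·11.94²/9 = 1.09698
  stratum Central: (150/475)²·8.04²/28 = 0.230223
  stratum West: (200/475)²·9.00²/36 = 0.398892
V_st = 1.7261
V_srs = s²/n = 121.4/73 = 1.66301
deff = V_st / V_srs = 1.7261/1.66301 = 1.0379

deff ≈ 1.038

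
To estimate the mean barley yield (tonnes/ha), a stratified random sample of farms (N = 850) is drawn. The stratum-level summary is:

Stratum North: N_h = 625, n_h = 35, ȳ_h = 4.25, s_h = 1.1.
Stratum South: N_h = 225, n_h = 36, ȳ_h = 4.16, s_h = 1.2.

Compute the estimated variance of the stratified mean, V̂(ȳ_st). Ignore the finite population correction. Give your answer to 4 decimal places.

V̂(ȳ_st) ≈ 0.0215

V̂(ȳ_st) = Σ W_h² s_h²/n_h, with W_h = N_h/N and N = 850:
  stratum North: (625/850)²·1.1²/35 = 0.0186913
  stratum South: (225/850)²·1.2²/36 = 0.00280277
V̂(ȳ_st) = 0.0214941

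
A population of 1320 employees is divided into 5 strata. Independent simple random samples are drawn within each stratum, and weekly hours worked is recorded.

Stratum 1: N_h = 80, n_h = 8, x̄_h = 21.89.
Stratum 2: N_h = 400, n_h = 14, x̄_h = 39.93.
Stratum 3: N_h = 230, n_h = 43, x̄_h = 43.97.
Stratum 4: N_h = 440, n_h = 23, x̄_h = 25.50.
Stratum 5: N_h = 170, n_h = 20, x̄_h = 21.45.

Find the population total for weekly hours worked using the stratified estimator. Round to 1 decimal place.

τ̂_st = Σ N_h x̄_h = 80·21.89 + 400·39.93 + 230·43.97 + 440·25.50 + 170·21.45 = 42702.8

τ̂_st ≈ 42702.8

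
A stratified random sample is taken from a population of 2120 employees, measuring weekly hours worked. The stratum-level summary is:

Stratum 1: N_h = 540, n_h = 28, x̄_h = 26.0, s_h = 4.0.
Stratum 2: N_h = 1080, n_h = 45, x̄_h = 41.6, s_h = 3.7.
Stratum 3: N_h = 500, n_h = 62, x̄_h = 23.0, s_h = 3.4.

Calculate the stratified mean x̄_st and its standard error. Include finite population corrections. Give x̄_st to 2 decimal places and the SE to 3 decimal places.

x̄_st ≈ 33.24, SE ≈ 0.346

x̄_st = Σ W_h x̄_h = (540·26.0 + 1080·41.6 + 500·23.0)/2120 = 33.23962
V̂(x̄_st) = Σ W_h² (1 − n_h/N_h) s_h²/n_h, with W_h = N_h/N and N = 2120:
  stratum 1: (540/2120)²·(1 − 28/540)·4.0²/28 = 0.0351523
  stratum 2: (1080/2120)²·(1 − 45/1080)·3.7²/45 = 0.075663
  stratum 3: (500/2120)²·(1 − 62/500)·3.4²/62 = 0.00908528
V̂(x̄_st) = 0.119901
SE(x̄_st) = √0.119901 = 0.346267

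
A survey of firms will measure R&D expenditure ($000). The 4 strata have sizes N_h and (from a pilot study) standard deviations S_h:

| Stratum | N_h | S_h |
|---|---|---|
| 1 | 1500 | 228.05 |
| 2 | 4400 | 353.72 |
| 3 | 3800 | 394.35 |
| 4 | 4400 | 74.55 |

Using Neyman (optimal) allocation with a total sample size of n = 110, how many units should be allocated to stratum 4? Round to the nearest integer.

10

Neyman allocation: n_h = n · N_h S_h / Σ N_i S_i, with n = 110.
  stratum 1: N_h·S_h = 1500·228.05 = 342075.00
  stratum 2: N_h·S_h = 4400·353.72 = 1556368.00
  stratum 3: N_h·S_h = 3800·394.35 = 1498530.00
  stratum 4: N_h·S_h = 4400·74.55 = 328020.00
Σ N_h S_h = 3724993.00
n for stratum 4 = 110·328020.00/3724993.00 = 9.687 → 10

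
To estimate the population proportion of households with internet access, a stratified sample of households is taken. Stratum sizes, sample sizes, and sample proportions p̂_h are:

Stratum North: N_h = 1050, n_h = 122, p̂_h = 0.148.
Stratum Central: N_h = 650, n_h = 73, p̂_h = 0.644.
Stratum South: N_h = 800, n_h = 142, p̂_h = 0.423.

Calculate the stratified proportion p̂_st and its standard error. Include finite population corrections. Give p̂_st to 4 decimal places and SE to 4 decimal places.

p̂_st ≈ 0.3650, SE ≈ 0.0223

N = 2500; stratum weights W_h = N_h/N.
p̂_st = Σ W_h p̂_h = (1050·0.148 + 650·0.644 + 800·0.423)/2500 = 0.36496
V̂(p̂_st) = Σ W_h² (1 − n_h/N_h) p̂_h(1−p̂_h)/(n_h−1):
  stratum North: (1050/2500)²·(1 − 122/1050)·0.148·0.852/121 = 0.00016247
  stratum Central: (650/2500)²·(1 − 73/650)·0.644·0.356/72 = 0.000191079
  stratum South: (800/2500)²·(1 − 142/800)·0.423·0.577/141 = 0.000145792
V̂(p̂_st) = 0.000499341; SE = √V̂ = 0.0223459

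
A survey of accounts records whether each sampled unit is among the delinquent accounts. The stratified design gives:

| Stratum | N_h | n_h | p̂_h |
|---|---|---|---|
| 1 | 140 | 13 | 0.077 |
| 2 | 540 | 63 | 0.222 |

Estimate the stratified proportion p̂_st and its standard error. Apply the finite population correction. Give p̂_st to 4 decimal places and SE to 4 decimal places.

N = 680; stratum weights W_h = N_h/N.
p̂_st = Σ W_h p̂_h = (140·0.077 + 540·0.222)/680 = 0.19215
V̂(p̂_st) = Σ W_h² (1 − n_h/N_h) p̂_h(1−p̂_h)/(n_h−1):
  stratum 1: (140/680)²·(1 − 13/140)·0.077·0.923/12 = 0.000227733
  stratum 2: (540/680)²·(1 − 63/540)·0.222·0.778/62 = 0.0015518
V̂(p̂_st) = 0.00177953; SE = √V̂ = 0.0421845

p̂_st ≈ 0.1921, SE ≈ 0.0422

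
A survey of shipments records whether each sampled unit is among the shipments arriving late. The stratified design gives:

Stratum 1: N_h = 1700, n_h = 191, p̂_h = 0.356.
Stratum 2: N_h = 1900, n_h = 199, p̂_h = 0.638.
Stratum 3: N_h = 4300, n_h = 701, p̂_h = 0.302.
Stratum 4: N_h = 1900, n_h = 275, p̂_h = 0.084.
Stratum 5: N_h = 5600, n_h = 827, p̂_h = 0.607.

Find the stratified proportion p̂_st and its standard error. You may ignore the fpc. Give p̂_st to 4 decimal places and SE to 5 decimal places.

p̂_st ≈ 0.4334, SE ≈ 0.00992

N = 15400; stratum weights W_h = N_h/N.
p̂_st = Σ W_h p̂_h = (1700·0.356 + 1900·0.638 + 4300·0.302 + 1900·0.084 + 5600·0.607)/15400 = 0.43343
V̂(p̂_st) = Σ W_h² p̂_h(1−p̂_h)/(n_h−1):
  stratum 1: (1700/15400)²·0.356·0.644/190 = 1.47041e-05
  stratum 2: (1900/15400)²·0.638·0.362/198 = 1.77554e-05
  stratum 3: (4300/15400)²·0.302·0.698/700 = 2.34779e-05
  stratum 4: (1900/15400)²·0.084·0.916/274 = 4.27455e-06
  stratum 5: (5600/15400)²·0.607·0.393/826 = 3.81888e-05
V̂(p̂_st) = 9.84007e-05; SE = √V̂ = 0.00991971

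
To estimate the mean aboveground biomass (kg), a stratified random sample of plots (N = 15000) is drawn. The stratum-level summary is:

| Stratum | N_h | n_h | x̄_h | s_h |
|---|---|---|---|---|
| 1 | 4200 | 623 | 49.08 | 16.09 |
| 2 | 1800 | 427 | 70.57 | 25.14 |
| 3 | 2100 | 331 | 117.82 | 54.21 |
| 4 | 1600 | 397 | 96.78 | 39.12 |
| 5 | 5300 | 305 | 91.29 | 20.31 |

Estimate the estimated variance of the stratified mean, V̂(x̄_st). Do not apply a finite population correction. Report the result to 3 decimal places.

V̂(x̄_st) ≈ 0.441

V̂(x̄_st) = Σ W_h² s_h²/n_h, with W_h = N_h/N and N = 15000:
  stratum 1: (4200/15000)²·16.09²/623 = 0.0325792
  stratum 2: (1800/15000)²·25.14²/427 = 0.021314
  stratum 3: (2100/15000)²·54.21²/331 = 0.174015
  stratum 4: (1600/15000)²·39.12²/397 = 0.0438596
  stratum 5: (5300/15000)²·20.31²/305 = 0.168845
V̂(x̄_st) = 0.440613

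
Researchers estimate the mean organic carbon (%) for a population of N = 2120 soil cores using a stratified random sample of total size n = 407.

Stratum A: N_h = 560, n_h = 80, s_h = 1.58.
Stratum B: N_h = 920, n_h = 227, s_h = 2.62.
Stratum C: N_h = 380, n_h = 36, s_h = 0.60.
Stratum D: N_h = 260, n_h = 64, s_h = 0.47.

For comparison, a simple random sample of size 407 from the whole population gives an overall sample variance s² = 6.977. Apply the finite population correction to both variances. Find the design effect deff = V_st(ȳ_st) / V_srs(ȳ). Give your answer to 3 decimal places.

V̂(ȳ_st) = Σ W_h² (1 − n_h/N_h) s_h²/n_h, with W_h = N_h/N and N = 2120:
  stratum A: (560/2120)²·(1 − 80/560)·1.58²/80 = 0.0018663
  stratum B: (920/2120)²·(1 − 227/920)·2.62²/227 = 0.00428969
  stratum C: (380/2120)²·(1 − 36/380)·0.60²/36 = 0.000290851
  stratum D: (260/2120)²·(1 − 64/260)·0.47²/64 = 3.91357e-05
V_st = 0.00648598
V_srs = (1 − 407/2120)·6.977/407 = 0.0138515
deff = V_st / V_srs = 0.00648598/0.0138515 = 0.4683

deff ≈ 0.468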